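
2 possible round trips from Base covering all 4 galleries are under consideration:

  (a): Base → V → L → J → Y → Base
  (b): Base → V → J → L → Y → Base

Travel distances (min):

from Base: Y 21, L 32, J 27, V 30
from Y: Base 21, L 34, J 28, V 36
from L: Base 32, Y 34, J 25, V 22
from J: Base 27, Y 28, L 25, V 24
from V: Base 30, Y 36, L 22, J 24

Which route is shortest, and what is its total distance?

Shortest is (a), total 126 min.

(a): 30 + 22 + 25 + 28 + 21 = 126
(b): 30 + 24 + 25 + 34 + 21 = 134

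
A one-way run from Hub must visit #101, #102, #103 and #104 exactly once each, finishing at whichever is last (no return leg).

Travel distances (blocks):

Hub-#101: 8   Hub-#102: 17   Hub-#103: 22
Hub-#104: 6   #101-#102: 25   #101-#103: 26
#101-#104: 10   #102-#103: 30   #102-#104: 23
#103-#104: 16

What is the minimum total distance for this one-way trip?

There are 4! = 24 possible orderings.
Hub → #101 → #102 → #103 → #104: 8+25+30+16 = 79
Hub → #101 → #102 → #104 → #103: 8+25+23+16 = 72
Hub → #101 → #103 → #102 → #104: 8+26+30+23 = 87
Hub → #101 → #103 → #104 → #102: 8+26+16+23 = 73
Hub → #101 → #104 → #102 → #103: 8+10+23+30 = 71
Hub → #101 → #104 → #103 → #102: 8+10+16+30 = 64
Hub → #102 → #101 → #103 → #104: 17+25+26+16 = 84
Hub → #102 → #101 → #104 → #103: 17+25+10+16 = 68
Hub → #102 → #103 → #101 → #104: 17+30+26+10 = 83
Hub → #102 → #103 → #104 → #101: 17+30+16+10 = 73
Hub → #102 → #104 → #101 → #103: 17+23+10+26 = 76
Hub → #102 → #104 → #103 → #101: 17+23+16+26 = 82
Hub → #103 → #101 → #102 → #104: 22+26+25+23 = 96
Hub → #103 → #101 → #104 → #102: 22+26+10+23 = 81
… (10 more)
The minimum is 64.
One shortest path: Hub → #101 → #104 → #103 → #102.

Shortest open route: 64 blocks.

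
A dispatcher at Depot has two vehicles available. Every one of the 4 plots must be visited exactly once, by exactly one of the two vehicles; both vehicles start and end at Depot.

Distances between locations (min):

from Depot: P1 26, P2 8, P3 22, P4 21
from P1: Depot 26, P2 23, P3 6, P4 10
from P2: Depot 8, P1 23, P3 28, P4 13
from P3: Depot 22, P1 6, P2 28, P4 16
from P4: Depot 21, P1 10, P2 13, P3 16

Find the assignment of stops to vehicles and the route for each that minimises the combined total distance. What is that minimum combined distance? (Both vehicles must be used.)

There are 2^3 − 1 = 7 ways to divide the 4 stops into two non-empty groups. For each, the best each vehicle can do is its own shortest tour through its group:
  {P1} + {P2, P3, P4}: 52 + 59 = 111
  {P2} + {P1, P3, P4}: 16 + 59 = 75
  {P1, P2} + {P3, P4}: 57 + 59 = 116
  {P3} + {P1, P2, P4}: 44 + 57 = 101
  {P1, P3} + {P2, P4}: 54 + 42 = 96
  {P2, P3} + {P1, P4}: 58 + 57 = 115
  … (7 splits in total)
Best: vehicle 1 Depot → P2 → Depot = 16; vehicle 2 Depot → P3 → P1 → P4 → Depot = 59; combined 75.

Minimum combined distance: 75 min.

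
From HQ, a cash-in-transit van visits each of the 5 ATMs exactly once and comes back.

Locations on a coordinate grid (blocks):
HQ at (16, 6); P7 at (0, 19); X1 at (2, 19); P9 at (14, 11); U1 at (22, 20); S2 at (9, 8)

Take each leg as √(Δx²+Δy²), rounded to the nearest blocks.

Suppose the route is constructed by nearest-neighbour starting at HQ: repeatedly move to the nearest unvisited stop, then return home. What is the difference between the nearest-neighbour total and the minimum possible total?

HQ: P9=5, S2=7, U1=15, X1=19, P7=21 ⇒ P9
P9: S2=6, U1=12, X1=14, P7=16 ⇒ S2
S2: X1=13, P7=14, U1=18 ⇒ X1
X1: P7=2, U1=20 ⇒ P7
P7: U1=22 ⇒ U1
NN route HQ → P9 → S2 → X1 → P7 → U1 → HQ costs 63.
Optimal: HQ → P9 → U1 → X1 → P7 → S2 → HQ costs 60 (by enumerating all 60 distinct tours).
Excess = 63 − 60 = 3.

Excess over optimum: 3 blocks.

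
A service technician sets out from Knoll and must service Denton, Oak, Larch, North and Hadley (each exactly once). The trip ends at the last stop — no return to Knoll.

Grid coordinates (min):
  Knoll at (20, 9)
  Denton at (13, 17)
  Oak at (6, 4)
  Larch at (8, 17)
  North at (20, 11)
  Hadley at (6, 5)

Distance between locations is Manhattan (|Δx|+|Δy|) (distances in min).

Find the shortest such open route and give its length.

Minimum one-way distance = 35 min.

There are 5! = 120 possible orderings.
Knoll - Denton - Oak - Larch - North - Hadley: 15+20+15+18+20 = 88
Knoll - Denton - Oak - Larch - Hadley - North: 15+20+15+14+20 = 84
Knoll - Denton - Oak - North - Larch - Hadley: 15+20+21+18+14 = 88
Knoll - Denton - Oak - North - Hadley - Larch: 15+20+21+20+14 = 90
Knoll - Denton - Oak - Hadley - Larch - North: 15+20+1+14+18 = 68
Knoll - Denton - Oak - Hadley - North - Larch: 15+20+1+20+18 = 74
Knoll - Denton - Larch - Oak - North - Hadley: 15+5+15+21+20 = 76
Knoll - Denton - Larch - Oak - Hadley - North: 15+5+15+1+20 = 56
Knoll - Denton - Larch - North - Oak - Hadley: 15+5+18+21+1 = 60
Knoll - Denton - Larch - North - Hadley - Oak: 15+5+18+20+1 = 59
Knoll - Denton - Larch - Hadley - Oak - North: 15+5+14+1+21 = 56
Knoll - Denton - Larch - Hadley - North - Oak: 15+5+14+20+21 = 75
Knoll - Denton - North - Oak - Larch - Hadley: 15+13+21+15+14 = 78
Knoll - Denton - North - Oak - Hadley - Larch: 15+13+21+1+14 = 64
… (106 more)
Knoll - North - Denton - Larch - Hadley - Oak: 2+13+5+14+1 = 35  ← best
The minimum is 35.
One shortest path: Knoll → North → Denton → Larch → Hadley → Oak.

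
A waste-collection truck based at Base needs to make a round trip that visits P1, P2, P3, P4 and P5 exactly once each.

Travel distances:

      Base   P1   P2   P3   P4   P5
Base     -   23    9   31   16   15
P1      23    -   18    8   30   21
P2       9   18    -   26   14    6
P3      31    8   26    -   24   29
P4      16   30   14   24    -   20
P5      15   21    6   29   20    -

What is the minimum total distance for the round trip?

Minimum total distance: 84.

Base→P1→P2→P3→P4→P5→Base: 23+18+26+24+20+15 = 126
Base→P1→P2→P3→P5→P4→Base: 23+18+26+29+20+16 = 132
Base→P1→P2→P4→P3→P5→Base: 23+18+14+24+29+15 = 123
Base→P1→P2→P4→P5→P3→Base: 23+18+14+20+29+31 = 135
Base→P1→P2→P5→P3→P4→Base: 23+18+6+29+24+16 = 116
Base→P1→P2→P5→P4→P3→Base: 23+18+6+20+24+31 = 122
Base→P1→P3→P2→P4→P5→Base: 23+8+26+14+20+15 = 106
Base→P1→P3→P2→P5→P4→Base: 23+8+26+6+20+16 = 99
Base→P1→P3→P4→P2→P5→Base: 23+8+24+14+6+15 = 90
Base→P1→P3→P4→P5→P2→Base: 23+8+24+20+6+9 = 90
Base→P1→P3→P5→P2→P4→Base: 23+8+29+6+14+16 = 96
Base→P1→P3→P5→P4→P2→Base: 23+8+29+20+14+9 = 103
Base→P1→P4→P2→P3→P5→Base: 23+30+14+26+29+15 = 137
Base→P1→P4→P2→P5→P3→Base: 23+30+14+6+29+31 = 133
… (46 more)
Base→P2→P5→P1→P3→P4→Base: 9+6+21+8+24+16 = 84  ← best
The minimum is 84.
One optimal route: Base → P2 → P5 → P1 → P3 → P4 → Base (or its reverse).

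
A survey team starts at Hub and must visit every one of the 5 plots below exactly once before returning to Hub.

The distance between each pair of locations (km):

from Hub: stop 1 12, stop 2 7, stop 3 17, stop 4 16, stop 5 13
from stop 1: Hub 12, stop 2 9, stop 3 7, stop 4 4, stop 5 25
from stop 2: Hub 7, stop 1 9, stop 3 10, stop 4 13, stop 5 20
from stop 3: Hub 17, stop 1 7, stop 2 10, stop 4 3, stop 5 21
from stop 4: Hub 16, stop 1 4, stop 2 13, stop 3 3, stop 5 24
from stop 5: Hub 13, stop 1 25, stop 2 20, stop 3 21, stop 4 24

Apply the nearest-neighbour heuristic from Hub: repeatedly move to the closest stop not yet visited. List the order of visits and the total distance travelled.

Nearest-neighbour total = 57 km; route Hub → stop 2 → stop 1 → stop 4 → stop 3 → stop 5 → Hub.

At Hub the remaining stops are stop 2 7, stop 1 12, stop 5 13, stop 4 16, stop 3 17; go to stop 2.
At stop 2 the remaining stops are stop 1 9, stop 3 10, stop 4 13, stop 5 20; go to stop 1.
At stop 1 the remaining stops are stop 4 4, stop 3 7, stop 5 25; go to stop 4.
At stop 4 the remaining stops are stop 3 3, stop 5 24; go to stop 3.
At stop 3 the remaining stops are stop 5 21; go to stop 5.
Return stop 5→Hub: 13.
Total = 7 + 9 + 4 + 3 + 21 + 13 = 57.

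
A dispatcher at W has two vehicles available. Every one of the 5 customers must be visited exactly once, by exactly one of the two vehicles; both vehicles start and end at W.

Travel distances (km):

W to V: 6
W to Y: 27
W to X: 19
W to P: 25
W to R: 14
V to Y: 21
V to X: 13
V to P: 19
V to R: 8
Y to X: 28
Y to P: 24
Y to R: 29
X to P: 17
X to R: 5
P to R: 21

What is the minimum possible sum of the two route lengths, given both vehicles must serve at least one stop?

Try each way of splitting the stops between the two vehicles (each non-empty) and, for each split, find the best tour for each vehicle:
  {V} + {Y, X, P, R}: 12 + 87 = 99
  {Y} + {V, X, P, R}: 54 + 61 = 115
  {V, Y} + {X, P, R}: 54 + 61 = 115
  {X} + {V, Y, P, R}: 38 + 86 = 124
  {V, X} + {Y, P, R}: 38 + 86 = 124
  {Y, X} + {V, P, R}: 74 + 60 = 134
  … (15 splits in total)
Best: vehicle 1 W → V → W = 12; vehicle 2 W → Y → P → X → R → W = 87; combined 99.

Minimum combined distance: 99 km.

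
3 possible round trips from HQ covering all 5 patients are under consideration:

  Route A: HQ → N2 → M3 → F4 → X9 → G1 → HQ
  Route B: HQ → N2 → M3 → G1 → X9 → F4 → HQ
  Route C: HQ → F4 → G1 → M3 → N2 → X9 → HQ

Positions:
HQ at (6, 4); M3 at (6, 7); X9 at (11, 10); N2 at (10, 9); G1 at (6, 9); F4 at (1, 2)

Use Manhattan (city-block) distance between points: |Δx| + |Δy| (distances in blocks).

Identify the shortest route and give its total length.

Shortest is Route C, total 40 blocks.

Route A: 9 + 6 + 10 + 18 + 6 + 5 = 54
Route B: 9 + 6 + 2 + 6 + 18 + 7 = 48
Route C: 7 + 12 + 2 + 6 + 2 + 11 = 40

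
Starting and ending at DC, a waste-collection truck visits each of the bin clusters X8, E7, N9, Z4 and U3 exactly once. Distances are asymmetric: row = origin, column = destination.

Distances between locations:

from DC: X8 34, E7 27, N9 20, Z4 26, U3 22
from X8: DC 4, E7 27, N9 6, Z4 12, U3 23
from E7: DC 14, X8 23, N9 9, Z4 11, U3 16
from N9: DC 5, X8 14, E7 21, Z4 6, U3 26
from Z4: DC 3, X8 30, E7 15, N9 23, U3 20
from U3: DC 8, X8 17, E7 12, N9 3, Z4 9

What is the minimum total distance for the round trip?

Minimum total distance: 72.

DC→X8→E7→N9→Z4→U3→DC: 34+27+9+6+20+8 = 104
DC→X8→E7→N9→U3→Z4→DC: 34+27+9+26+9+3 = 108
DC→X8→E7→Z4→N9→U3→DC: 34+27+11+23+26+8 = 129
DC→X8→E7→Z4→U3→N9→DC: 34+27+11+20+3+5 = 100
DC→X8→E7→U3→N9→Z4→DC: 34+27+16+3+6+3 = 89
DC→X8→E7→U3→Z4→N9→DC: 34+27+16+9+23+5 = 114
DC→X8→N9→E7→Z4→U3→DC: 34+6+21+11+20+8 = 100
DC→X8→N9→E7→U3→Z4→DC: 34+6+21+16+9+3 = 89
DC→X8→N9→Z4→E7→U3→DC: 34+6+6+15+16+8 = 85
DC→X8→N9→Z4→U3→E7→DC: 34+6+6+20+12+14 = 92
DC→X8→N9→U3→E7→Z4→DC: 34+6+26+12+11+3 = 92
DC→X8→N9→U3→Z4→E7→DC: 34+6+26+9+15+14 = 104
DC→X8→Z4→E7→N9→U3→DC: 34+12+15+9+26+8 = 104
DC→X8→Z4→E7→U3→N9→DC: 34+12+15+16+3+5 = 85
… (106 more)
DC→U3→E7→X8→N9→Z4→DC: 22+12+23+6+6+3 = 72  ← best
The minimum is 72.
One optimal route: DC → U3 → E7 → X8 → N9 → Z4 → DC.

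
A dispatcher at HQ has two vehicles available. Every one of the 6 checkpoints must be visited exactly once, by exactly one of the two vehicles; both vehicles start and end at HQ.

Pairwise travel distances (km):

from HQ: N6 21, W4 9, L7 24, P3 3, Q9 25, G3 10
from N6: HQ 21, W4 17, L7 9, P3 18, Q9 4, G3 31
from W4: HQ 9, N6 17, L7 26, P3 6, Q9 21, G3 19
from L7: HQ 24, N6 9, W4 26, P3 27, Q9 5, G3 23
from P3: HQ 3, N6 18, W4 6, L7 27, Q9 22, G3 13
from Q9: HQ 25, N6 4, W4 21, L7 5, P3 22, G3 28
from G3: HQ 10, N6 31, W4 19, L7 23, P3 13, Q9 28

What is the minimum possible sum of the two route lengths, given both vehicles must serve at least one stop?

74 km — the smallest possible combined total.

Try each way of splitting the stops between the two vehicles (each non-empty) and, for each split, find the best tour for each vehicle:
  {N6} + {W4, L7, P3, Q9, G3}: 42 + 68 = 110
  {W4} + {N6, L7, P3, Q9, G3}: 18 + 63 = 81
  {N6, W4} + {L7, P3, Q9, G3}: 47 + 63 = 110
  {L7} + {N6, W4, P3, Q9, G3}: 48 + 68 = 116
  {N6, L7} + {W4, P3, Q9, G3}: 54 + 68 = 122
  {W4, L7} + {N6, P3, Q9, G3}: 59 + 63 = 122
  … (31 splits in total)
  {P3} + {N6, W4, L7, Q9, G3}: 6 + 68 = 74  ← best
Best: vehicle 1 HQ → P3 → HQ = 6; vehicle 2 HQ → W4 → N6 → Q9 → L7 → G3 → HQ = 68; combined 74.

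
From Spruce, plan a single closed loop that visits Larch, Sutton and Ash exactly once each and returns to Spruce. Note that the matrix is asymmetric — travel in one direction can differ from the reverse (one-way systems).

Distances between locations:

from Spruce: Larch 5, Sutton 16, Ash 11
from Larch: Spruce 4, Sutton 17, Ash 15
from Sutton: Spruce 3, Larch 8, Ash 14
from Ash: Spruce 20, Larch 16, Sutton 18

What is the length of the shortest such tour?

Spruce → Larch → Sutton → Ash → Spruce: 5+17+14+20 = 56
Spruce → Larch → Ash → Sutton → Spruce: 5+15+18+3 = 41
Spruce → Sutton → Larch → Ash → Spruce: 16+8+15+20 = 59
Spruce → Sutton → Ash → Larch → Spruce: 16+14+16+4 = 50
Spruce → Ash → Larch → Sutton → Spruce: 11+16+17+3 = 47
Spruce → Ash → Sutton → Larch → Spruce: 11+18+8+4 = 41
The minimum is 41.
One optimal route: Spruce → Larch → Ash → Sutton → Spruce.

Minimum total distance: 41.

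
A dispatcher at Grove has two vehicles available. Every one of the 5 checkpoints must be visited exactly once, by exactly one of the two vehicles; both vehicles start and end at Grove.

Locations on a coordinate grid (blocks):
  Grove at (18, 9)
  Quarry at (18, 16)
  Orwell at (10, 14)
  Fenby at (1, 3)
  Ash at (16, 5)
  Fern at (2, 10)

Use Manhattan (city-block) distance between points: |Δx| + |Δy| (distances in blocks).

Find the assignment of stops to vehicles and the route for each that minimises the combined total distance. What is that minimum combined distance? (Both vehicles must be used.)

Check every non-empty split of the stops between the two vehicles; for each half take its own optimal tour:
  {Quarry} + {Orwell, Fenby, Ash, Fern}: 14 + 56 = 70
  {Orwell} + {Quarry, Fenby, Ash, Fern}: 26 + 60 = 86
  {Quarry, Orwell} + {Fenby, Ash, Fern}: 30 + 48 = 78
  {Fenby} + {Quarry, Orwell, Ash, Fern}: 46 + 54 = 100
  {Quarry, Fenby} + {Orwell, Ash, Fern}: 60 + 50 = 110
  {Orwell, Fenby} + {Quarry, Ash, Fern}: 56 + 54 = 110
  … (15 splits in total)
Best: vehicle 1 Grove → Quarry → Grove = 14; vehicle 2 Grove → Orwell → Fern → Fenby → Ash → Grove = 56; combined 70.

70 blocks — the smallest possible combined total.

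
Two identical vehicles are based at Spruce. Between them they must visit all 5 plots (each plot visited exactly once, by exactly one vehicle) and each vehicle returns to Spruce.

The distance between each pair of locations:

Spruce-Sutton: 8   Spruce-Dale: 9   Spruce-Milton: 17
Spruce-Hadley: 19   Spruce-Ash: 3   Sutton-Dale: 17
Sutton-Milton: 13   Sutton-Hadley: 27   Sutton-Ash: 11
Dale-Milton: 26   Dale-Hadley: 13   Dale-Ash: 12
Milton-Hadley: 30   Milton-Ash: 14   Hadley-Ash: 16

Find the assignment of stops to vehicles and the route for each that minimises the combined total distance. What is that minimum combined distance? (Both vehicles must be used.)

79 — the smallest possible combined total.

There are 2^4 − 1 = 15 ways to divide the 5 stops into two non-empty groups. For each, the best each vehicle can do is its own shortest tour through its group:
  {Sutton} + {Dale, Milton, Hadley, Ash}: 16 + 69 = 85
  {Dale} + {Sutton, Milton, Hadley, Ash}: 18 + 70 = 88
  {Sutton, Dale} + {Milton, Hadley, Ash}: 34 + 66 = 100
  {Milton} + {Sutton, Dale, Hadley, Ash}: 34 + 57 = 91
  {Sutton, Milton} + {Dale, Hadley, Ash}: 38 + 41 = 79
  {Dale, Milton} + {Sutton, Hadley, Ash}: 52 + 54 = 106
  … (15 splits in total)
Best: vehicle 1 Spruce → Sutton → Milton → Spruce = 38; vehicle 2 Spruce → Dale → Hadley → Ash → Spruce = 41; combined 79.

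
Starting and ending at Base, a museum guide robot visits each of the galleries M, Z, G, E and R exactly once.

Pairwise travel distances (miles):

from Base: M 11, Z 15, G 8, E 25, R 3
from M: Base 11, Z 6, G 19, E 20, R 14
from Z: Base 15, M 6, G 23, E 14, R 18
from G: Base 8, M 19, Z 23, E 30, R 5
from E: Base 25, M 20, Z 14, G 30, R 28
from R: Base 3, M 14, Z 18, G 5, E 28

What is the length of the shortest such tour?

With 5 stops there are 5!/2 = 60 distinct round trips (a route and its reverse cost the same).
Base - M - Z - G - E - R - Base: 11+6+23+30+28+3 = 101
Base - M - Z - G - R - E - Base: 11+6+23+5+28+25 = 98
Base - M - Z - E - G - R - Base: 11+6+14+30+5+3 = 69
Base - M - Z - E - R - G - Base: 11+6+14+28+5+8 = 72
Base - M - Z - R - G - E - Base: 11+6+18+5+30+25 = 95
Base - M - Z - R - E - G - Base: 11+6+18+28+30+8 = 101
Base - M - G - Z - E - R - Base: 11+19+23+14+28+3 = 98
Base - M - G - Z - R - E - Base: 11+19+23+18+28+25 = 124
Base - M - G - E - Z - R - Base: 11+19+30+14+18+3 = 95
Base - M - G - E - R - Z - Base: 11+19+30+28+18+15 = 121
Base - M - G - R - Z - E - Base: 11+19+5+18+14+25 = 92
Base - M - G - R - E - Z - Base: 11+19+5+28+14+15 = 92
Base - M - E - Z - G - R - Base: 11+20+14+23+5+3 = 76
Base - M - E - Z - R - G - Base: 11+20+14+18+5+8 = 76
… (46 more)
The minimum is 69.
One optimal route: Base → M → Z → E → G → R → Base (or its reverse).

Shortest round trip = 69 miles.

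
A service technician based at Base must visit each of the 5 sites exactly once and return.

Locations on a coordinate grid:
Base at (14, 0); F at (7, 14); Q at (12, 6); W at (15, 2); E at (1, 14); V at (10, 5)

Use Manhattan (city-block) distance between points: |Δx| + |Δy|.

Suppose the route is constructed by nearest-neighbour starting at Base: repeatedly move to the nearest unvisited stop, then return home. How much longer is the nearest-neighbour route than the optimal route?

From Base: W=3, Q=8, V=9, F=21, E=27 → choose W (3).
From W: Q=7, V=8, F=20, E=26 → choose Q (7).
From Q: V=3, F=13, E=19 → choose V (3).
From V: F=12, E=18 → choose F (12).
From F: E=6 → choose E (6).
NN route Base → W → Q → V → F → E → Base costs 58.
Optimal: Base → Q → F → E → V → W → Base costs 56 (by enumerating all 60 distinct tours).
Excess = 58 − 56 = 2.

Excess over optimum: 2.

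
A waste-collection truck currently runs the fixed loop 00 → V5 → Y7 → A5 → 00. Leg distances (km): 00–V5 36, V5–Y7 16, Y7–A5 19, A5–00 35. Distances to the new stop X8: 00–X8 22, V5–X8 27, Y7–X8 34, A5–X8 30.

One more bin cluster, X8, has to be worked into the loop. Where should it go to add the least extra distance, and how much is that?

Insertion cost between consecutive stops i–j is d(i,X8) + d(X8,j) − d(i,j):
  between 00 and V5: 22 + 27 − 36 = 13
  between V5 and Y7: 27 + 34 − 16 = 45
  between Y7 and A5: 34 + 30 − 19 = 45
  between A5 and 00: 30 + 22 − 35 = 17
Cheapest insertion is between 00 and V5, adding 13.
New total = 106 + 13 = 119.

Minimum extra distance: 13 km, inserting X8 between 00 and V5.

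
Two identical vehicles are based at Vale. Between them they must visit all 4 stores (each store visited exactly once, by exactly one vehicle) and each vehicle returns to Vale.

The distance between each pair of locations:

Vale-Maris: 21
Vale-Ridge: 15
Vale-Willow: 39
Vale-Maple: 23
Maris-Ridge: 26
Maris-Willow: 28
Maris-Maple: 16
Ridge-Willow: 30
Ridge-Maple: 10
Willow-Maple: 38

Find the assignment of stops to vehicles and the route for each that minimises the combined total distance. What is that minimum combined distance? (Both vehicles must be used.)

136 — the smallest possible combined total.

Check every non-empty split of the stops between the two vehicles; for each half take its own optimal tour:
  {Maris} + {Ridge, Willow, Maple}: 42 + 102 = 144
  {Ridge} + {Maris, Willow, Maple}: 30 + 106 = 136
  {Maris, Ridge} + {Willow, Maple}: 62 + 100 = 162
  {Willow} + {Maris, Ridge, Maple}: 78 + 62 = 140
  {Maris, Willow} + {Ridge, Maple}: 88 + 48 = 136
  {Ridge, Willow} + {Maris, Maple}: 84 + 60 = 144
  … (7 splits in total)
Best: vehicle 1 Vale → Ridge → Vale = 30; vehicle 2 Vale → Willow → Maris → Maple → Vale = 106; combined 136.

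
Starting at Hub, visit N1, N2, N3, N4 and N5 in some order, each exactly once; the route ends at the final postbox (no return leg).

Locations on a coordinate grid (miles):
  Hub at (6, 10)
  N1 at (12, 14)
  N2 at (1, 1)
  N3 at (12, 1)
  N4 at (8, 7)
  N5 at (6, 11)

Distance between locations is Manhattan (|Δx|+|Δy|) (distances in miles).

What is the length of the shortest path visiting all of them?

Minimum one-way distance = 42 miles.

There are 5! = 120 possible orderings.
Hub - N1 - N2 - N3 - N4 - N5: 10+24+11+10+6 = 61
Hub - N1 - N2 - N3 - N5 - N4: 10+24+11+16+6 = 67
Hub - N1 - N2 - N4 - N3 - N5: 10+24+13+10+16 = 73
Hub - N1 - N2 - N4 - N5 - N3: 10+24+13+6+16 = 69
Hub - N1 - N2 - N5 - N3 - N4: 10+24+15+16+10 = 75
Hub - N1 - N2 - N5 - N4 - N3: 10+24+15+6+10 = 65
Hub - N1 - N3 - N2 - N4 - N5: 10+13+11+13+6 = 53
Hub - N1 - N3 - N2 - N5 - N4: 10+13+11+15+6 = 55
Hub - N1 - N3 - N4 - N2 - N5: 10+13+10+13+15 = 61
Hub - N1 - N3 - N4 - N5 - N2: 10+13+10+6+15 = 54
Hub - N1 - N3 - N5 - N2 - N4: 10+13+16+15+13 = 67
Hub - N1 - N3 - N5 - N4 - N2: 10+13+16+6+13 = 58
Hub - N1 - N4 - N2 - N3 - N5: 10+11+13+11+16 = 61
Hub - N1 - N4 - N2 - N5 - N3: 10+11+13+15+16 = 65
… (106 more)
Hub - N5 - N1 - N4 - N3 - N2: 1+9+11+10+11 = 42  ← best
The minimum is 42.
One shortest path: Hub → N5 → N1 → N4 → N3 → N2.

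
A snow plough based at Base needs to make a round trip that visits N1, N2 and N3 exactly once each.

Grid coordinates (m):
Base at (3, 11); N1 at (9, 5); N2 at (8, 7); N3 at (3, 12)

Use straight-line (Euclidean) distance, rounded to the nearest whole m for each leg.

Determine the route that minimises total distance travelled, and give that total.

Minimum total distance: 18 m.

Base→N1→N2→N3→Base: 8+2+7+1 = 18
Base→N1→N3→N2→Base: 8+9+7+6 = 30
Base→N2→N1→N3→Base: 6+2+9+1 = 18
The minimum is 18.
One optimal route: Base → N1 → N2 → N3 → Base (or its reverse).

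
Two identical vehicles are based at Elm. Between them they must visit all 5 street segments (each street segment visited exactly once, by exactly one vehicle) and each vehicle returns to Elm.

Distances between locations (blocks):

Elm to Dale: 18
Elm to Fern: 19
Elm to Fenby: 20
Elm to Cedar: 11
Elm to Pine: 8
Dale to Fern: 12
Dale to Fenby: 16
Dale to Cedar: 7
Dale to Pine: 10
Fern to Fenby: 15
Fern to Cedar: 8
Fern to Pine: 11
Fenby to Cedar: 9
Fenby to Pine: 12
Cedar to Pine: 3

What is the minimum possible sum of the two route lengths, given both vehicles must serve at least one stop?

Minimum combined distance: 81 blocks.

There are 2^4 − 1 = 15 ways to divide the 5 stops into two non-empty groups. For each, the best each vehicle can do is its own shortest tour through its group:
  {Dale} + {Fern, Fenby, Cedar, Pine}: 36 + 54 = 90
  {Fern} + {Dale, Fenby, Cedar, Pine}: 38 + 54 = 92
  {Dale, Fern} + {Fenby, Cedar, Pine}: 49 + 40 = 89
  {Fenby} + {Dale, Fern, Cedar, Pine}: 40 + 49 = 89
  {Dale, Fenby} + {Fern, Cedar, Pine}: 54 + 38 = 92
  {Fern, Fenby} + {Dale, Cedar, Pine}: 54 + 36 = 90
  … (15 splits in total)
  {Dale, Fern, Fenby, Cedar} + {Pine}: 65 + 16 = 81  ← best
Best: vehicle 1 Elm → Dale → Fern → Fenby → Cedar → Elm = 65; vehicle 2 Elm → Pine → Elm = 16; combined 81.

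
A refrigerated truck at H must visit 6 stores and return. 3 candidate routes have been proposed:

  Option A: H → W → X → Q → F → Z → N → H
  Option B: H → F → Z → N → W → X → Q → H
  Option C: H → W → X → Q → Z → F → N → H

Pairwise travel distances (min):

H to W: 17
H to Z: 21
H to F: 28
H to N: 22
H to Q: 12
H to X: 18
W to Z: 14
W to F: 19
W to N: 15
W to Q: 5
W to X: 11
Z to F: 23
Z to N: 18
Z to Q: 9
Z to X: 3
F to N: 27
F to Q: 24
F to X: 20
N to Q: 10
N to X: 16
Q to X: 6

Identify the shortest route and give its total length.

Shortest is Option B, total 113 min.

Option A: 17 + 11 + 6 + 24 + 23 + 18 + 22 = 121
Option B: 28 + 23 + 18 + 15 + 11 + 6 + 12 = 113
Option C: 17 + 11 + 6 + 9 + 23 + 27 + 22 = 115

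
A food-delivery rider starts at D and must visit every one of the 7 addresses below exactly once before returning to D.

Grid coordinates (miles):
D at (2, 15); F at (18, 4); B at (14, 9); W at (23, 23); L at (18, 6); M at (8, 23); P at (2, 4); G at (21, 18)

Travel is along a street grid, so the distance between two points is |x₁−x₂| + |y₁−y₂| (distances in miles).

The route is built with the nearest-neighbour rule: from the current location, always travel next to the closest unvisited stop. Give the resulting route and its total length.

D → [P:11 / M:14 / B:18 / G:22 / L:25 / F:27 / W:29] → P (11)
P → [F:16 / B:17 / L:18 / M:25 / G:33 / W:40] → F (16)
F → [L:2 / B:9 / G:17 / W:24 / M:29] → L (2)
L → [B:7 / G:15 / W:22 / M:27] → B (7)
B → [G:16 / M:20 / W:23] → G (16)
G → [W:7 / M:18] → W (7)
W → [M:15] → M (15)
Return M→D: 14.
Total = 11 + 16 + 2 + 7 + 16 + 7 + 15 + 14 = 88.

88 miles along D → P → F → L → B → G → W → M → D.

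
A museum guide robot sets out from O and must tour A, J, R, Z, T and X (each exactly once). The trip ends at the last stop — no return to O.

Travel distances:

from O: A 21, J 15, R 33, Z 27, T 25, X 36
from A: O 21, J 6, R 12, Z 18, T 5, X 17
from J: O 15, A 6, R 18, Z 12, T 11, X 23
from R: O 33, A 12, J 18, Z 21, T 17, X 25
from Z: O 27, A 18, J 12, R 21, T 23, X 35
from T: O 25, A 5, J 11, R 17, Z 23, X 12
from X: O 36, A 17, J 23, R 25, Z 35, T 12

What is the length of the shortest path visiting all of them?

Minimum one-way distance = 77.

There are 6! = 720 possible orderings.
O - A - J - R - Z - T - X: 21+6+18+21+23+12 = 101
O - A - J - R - Z - X - T: 21+6+18+21+35+12 = 113
O - A - J - R - T - Z - X: 21+6+18+17+23+35 = 120
O - A - J - R - T - X - Z: 21+6+18+17+12+35 = 109
O - A - J - R - X - Z - T: 21+6+18+25+35+23 = 128
O - A - J - R - X - T - Z: 21+6+18+25+12+23 = 105
O - A - J - Z - R - T - X: 21+6+12+21+17+12 = 89
O - A - J - Z - R - X - T: 21+6+12+21+25+12 = 97
… (712 more)
O - J - Z - R - A - T - X: 15+12+21+12+5+12 = 77  ← best
The minimum is 77.
One shortest path: O → J → Z → R → A → T → X.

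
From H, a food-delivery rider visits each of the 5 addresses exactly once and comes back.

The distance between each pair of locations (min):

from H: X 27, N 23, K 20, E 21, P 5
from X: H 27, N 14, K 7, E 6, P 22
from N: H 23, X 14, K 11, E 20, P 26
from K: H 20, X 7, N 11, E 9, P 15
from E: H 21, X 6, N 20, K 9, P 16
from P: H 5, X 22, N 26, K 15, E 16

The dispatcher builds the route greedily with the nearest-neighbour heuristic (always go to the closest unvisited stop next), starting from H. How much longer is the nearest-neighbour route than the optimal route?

H: P=5, K=20, E=21, N=23, X=27 ⇒ P
P: K=15, E=16, X=22, N=26 ⇒ K
K: X=7, E=9, N=11 ⇒ X
X: E=6, N=14 ⇒ E
E: N=20 ⇒ N
NN route H → P → K → X → E → N → H costs 76.
Optimal: H → N → K → X → E → P → H costs 68 (by enumerating all 60 distinct tours).
Excess = 76 − 68 = 8.

The nearest-neighbour route is 8 min longer than optimal.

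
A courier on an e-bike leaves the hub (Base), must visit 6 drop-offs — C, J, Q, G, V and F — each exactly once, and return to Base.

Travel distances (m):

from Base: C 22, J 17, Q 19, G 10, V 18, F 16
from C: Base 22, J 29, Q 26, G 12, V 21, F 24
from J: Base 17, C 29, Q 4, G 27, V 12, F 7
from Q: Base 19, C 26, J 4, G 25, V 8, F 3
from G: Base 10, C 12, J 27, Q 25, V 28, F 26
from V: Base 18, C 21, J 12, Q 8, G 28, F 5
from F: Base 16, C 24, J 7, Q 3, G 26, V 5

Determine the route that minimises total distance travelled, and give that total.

Base - C - J - Q - G - V - F - Base: 22+29+4+25+28+5+16 = 129
Base - C - J - Q - G - F - V - Base: 22+29+4+25+26+5+18 = 129
Base - C - J - Q - V - G - F - Base: 22+29+4+8+28+26+16 = 133
Base - C - J - Q - V - F - G - Base: 22+29+4+8+5+26+10 = 104
Base - C - J - Q - F - G - V - Base: 22+29+4+3+26+28+18 = 130
Base - C - J - Q - F - V - G - Base: 22+29+4+3+5+28+10 = 101
Base - C - J - G - Q - V - F - Base: 22+29+27+25+8+5+16 = 132
Base - C - J - G - Q - F - V - Base: 22+29+27+25+3+5+18 = 129
… (352 more)
Base - J - Q - F - V - C - G - Base: 17+4+3+5+21+12+10 = 72  ← best
The minimum is 72.
One optimal route: Base → J → Q → F → V → C → G → Base (or its reverse).

Shortest round trip = 72 m.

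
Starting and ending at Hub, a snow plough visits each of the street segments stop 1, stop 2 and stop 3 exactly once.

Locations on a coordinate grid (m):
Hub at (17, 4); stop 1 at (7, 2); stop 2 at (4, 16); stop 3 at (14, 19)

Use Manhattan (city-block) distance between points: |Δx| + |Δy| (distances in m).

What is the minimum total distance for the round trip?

Minimum total distance: 60 m.

Hub→stop 1→stop 2→stop 3→Hub: 12+17+13+18 = 60
Hub→stop 1→stop 3→stop 2→Hub: 12+24+13+25 = 74
Hub→stop 2→stop 1→stop 3→Hub: 25+17+24+18 = 84
The minimum is 60.
One optimal route: Hub → stop 1 → stop 2 → stop 3 → Hub (or its reverse).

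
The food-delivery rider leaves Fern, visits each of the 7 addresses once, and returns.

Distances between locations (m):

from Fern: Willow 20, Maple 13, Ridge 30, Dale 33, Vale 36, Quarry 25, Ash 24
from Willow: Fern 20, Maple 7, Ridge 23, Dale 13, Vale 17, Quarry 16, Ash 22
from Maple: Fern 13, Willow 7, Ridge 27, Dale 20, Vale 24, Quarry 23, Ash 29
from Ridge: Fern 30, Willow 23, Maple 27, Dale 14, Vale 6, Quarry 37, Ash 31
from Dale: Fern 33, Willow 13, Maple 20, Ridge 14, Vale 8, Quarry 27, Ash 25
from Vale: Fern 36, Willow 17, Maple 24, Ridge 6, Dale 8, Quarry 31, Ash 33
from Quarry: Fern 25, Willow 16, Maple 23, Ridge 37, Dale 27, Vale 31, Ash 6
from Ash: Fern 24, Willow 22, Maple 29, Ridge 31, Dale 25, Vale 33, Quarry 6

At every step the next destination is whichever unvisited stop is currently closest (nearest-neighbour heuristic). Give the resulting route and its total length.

Nearest-neighbour total = 109 m; route Fern → Maple → Willow → Dale → Vale → Ridge → Ash → Quarry → Fern.

At Fern the remaining stops are Maple 13, Willow 20, Ash 24, Quarry 25, Ridge 30, Dale 33, Vale 36; go to Maple.
At Maple the remaining stops are Willow 7, Dale 20, Quarry 23, Vale 24, Ridge 27, Ash 29; go to Willow.
At Willow the remaining stops are Dale 13, Quarry 16, Vale 17, Ash 22, Ridge 23; go to Dale.
At Dale the remaining stops are Vale 8, Ridge 14, Ash 25, Quarry 27; go to Vale.
At Vale the remaining stops are Ridge 6, Quarry 31, Ash 33; go to Ridge.
At Ridge the remaining stops are Ash 31, Quarry 37; go to Ash.
At Ash the remaining stops are Quarry 6; go to Quarry.
Return Quarry→Fern: 25.
Total = 13 + 7 + 13 + 8 + 6 + 31 + 6 + 25 = 109.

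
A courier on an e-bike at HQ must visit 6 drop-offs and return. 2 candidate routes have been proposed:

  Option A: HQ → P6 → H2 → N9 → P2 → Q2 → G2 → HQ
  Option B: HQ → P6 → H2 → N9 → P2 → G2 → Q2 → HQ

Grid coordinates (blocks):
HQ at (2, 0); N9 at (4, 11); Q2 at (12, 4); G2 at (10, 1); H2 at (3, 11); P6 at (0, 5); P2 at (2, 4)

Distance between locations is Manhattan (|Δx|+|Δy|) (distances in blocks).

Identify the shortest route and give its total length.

Option A: 7 + 9 + 1 + 9 + 10 + 5 + 9 = 50
Option B: 7 + 9 + 1 + 9 + 11 + 5 + 14 = 56

Shortest is Option A, total 50 blocks.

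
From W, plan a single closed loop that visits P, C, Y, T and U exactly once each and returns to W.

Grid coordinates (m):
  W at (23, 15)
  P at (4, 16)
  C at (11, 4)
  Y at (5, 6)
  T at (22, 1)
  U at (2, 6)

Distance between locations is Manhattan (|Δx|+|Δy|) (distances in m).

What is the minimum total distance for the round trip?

Shortest round trip = 72 m.

With 5 stops there are 5!/2 = 60 distinct round trips (a route and its reverse cost the same).
W-P-C-Y-T-U-W: 20+19+8+22+25+30 = 124
W-P-C-Y-U-T-W: 20+19+8+3+25+15 = 90
W-P-C-T-Y-U-W: 20+19+14+22+3+30 = 108
W-P-C-T-U-Y-W: 20+19+14+25+3+27 = 108
W-P-C-U-Y-T-W: 20+19+11+3+22+15 = 90
W-P-C-U-T-Y-W: 20+19+11+25+22+27 = 124
W-P-Y-C-T-U-W: 20+11+8+14+25+30 = 108
W-P-Y-C-U-T-W: 20+11+8+11+25+15 = 90
W-P-Y-T-C-U-W: 20+11+22+14+11+30 = 108
W-P-Y-T-U-C-W: 20+11+22+25+11+23 = 112
W-P-Y-U-C-T-W: 20+11+3+11+14+15 = 74
W-P-Y-U-T-C-W: 20+11+3+25+14+23 = 96
W-P-T-C-Y-U-W: 20+33+14+8+3+30 = 108
W-P-T-C-U-Y-W: 20+33+14+11+3+27 = 108
… (46 more)
W-P-U-Y-C-T-W: 20+12+3+8+14+15 = 72  ← best
The minimum is 72.
One optimal route: W → P → U → Y → C → T → W (or its reverse).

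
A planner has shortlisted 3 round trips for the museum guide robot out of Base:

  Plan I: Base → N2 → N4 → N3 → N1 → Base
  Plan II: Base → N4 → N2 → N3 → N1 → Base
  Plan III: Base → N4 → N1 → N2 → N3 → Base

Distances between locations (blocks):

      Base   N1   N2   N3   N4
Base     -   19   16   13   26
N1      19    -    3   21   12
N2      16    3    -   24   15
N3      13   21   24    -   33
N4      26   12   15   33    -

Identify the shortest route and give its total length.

Plan I: 16 + 15 + 33 + 21 + 19 = 104
Plan II: 26 + 15 + 24 + 21 + 19 = 105
Plan III: 26 + 12 + 3 + 24 + 13 = 78

78 blocks — Plan III is the shortest.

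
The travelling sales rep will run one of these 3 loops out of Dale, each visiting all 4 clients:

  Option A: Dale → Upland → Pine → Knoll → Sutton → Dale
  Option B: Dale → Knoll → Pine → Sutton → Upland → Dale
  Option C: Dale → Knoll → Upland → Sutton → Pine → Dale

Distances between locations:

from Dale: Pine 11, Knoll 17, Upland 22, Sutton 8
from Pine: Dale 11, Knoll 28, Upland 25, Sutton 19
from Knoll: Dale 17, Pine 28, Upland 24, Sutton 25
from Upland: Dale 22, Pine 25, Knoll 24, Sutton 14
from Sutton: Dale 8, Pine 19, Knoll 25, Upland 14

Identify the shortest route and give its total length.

85 — Option C is the shortest.

Option A: 22 + 25 + 28 + 25 + 8 = 108
Option B: 17 + 28 + 19 + 14 + 22 = 100
Option C: 17 + 24 + 14 + 19 + 11 = 85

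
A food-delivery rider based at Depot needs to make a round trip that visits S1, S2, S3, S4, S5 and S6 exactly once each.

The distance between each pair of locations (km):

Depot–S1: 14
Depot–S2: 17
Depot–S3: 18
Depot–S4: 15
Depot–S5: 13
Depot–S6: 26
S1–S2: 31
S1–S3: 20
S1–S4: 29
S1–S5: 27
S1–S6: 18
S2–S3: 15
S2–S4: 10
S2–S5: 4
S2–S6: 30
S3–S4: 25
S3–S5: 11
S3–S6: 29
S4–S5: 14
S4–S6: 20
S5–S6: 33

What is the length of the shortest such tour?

Shortest round trip = 95 km.

Depot → S1 → S2 → S3 → S4 → S5 → S6 → Depot: 14+31+15+25+14+33+26 = 158
Depot → S1 → S2 → S3 → S4 → S6 → S5 → Depot: 14+31+15+25+20+33+13 = 151
Depot → S1 → S2 → S3 → S5 → S4 → S6 → Depot: 14+31+15+11+14+20+26 = 131
Depot → S1 → S2 → S3 → S5 → S6 → S4 → Depot: 14+31+15+11+33+20+15 = 139
Depot → S1 → S2 → S3 → S6 → S4 → S5 → Depot: 14+31+15+29+20+14+13 = 136
Depot → S1 → S2 → S3 → S6 → S5 → S4 → Depot: 14+31+15+29+33+14+15 = 151
Depot → S1 → S2 → S4 → S3 → S5 → S6 → Depot: 14+31+10+25+11+33+26 = 150
Depot → S1 → S2 → S4 → S3 → S6 → S5 → Depot: 14+31+10+25+29+33+13 = 155
… (352 more)
Depot → S1 → S6 → S4 → S2 → S5 → S3 → Depot: 14+18+20+10+4+11+18 = 95  ← best
The minimum is 95.
One optimal route: Depot → S1 → S6 → S4 → S2 → S5 → S3 → Depot (or its reverse).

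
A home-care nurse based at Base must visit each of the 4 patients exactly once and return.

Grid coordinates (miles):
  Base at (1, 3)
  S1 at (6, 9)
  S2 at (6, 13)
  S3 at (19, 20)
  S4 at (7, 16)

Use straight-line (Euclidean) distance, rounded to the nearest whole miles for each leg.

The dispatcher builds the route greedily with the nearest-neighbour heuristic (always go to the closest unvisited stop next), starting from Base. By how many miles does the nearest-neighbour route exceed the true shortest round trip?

The nearest-neighbour route is 1 miles longer than optimal.

From Base: S1=8, S2=11, S4=14, S3=25 → choose S1 (8).
From S1: S2=4, S4=7, S3=17 → choose S2 (4).
From S2: S4=3, S3=15 → choose S4 (3).
From S4: S3=13 → choose S3 (13).
NN route Base → S1 → S2 → S4 → S3 → Base costs 53.
Optimal: Base → S1 → S3 → S4 → S2 → Base costs 52 (by enumerating all 12 distinct tours).
Excess = 53 − 52 = 1.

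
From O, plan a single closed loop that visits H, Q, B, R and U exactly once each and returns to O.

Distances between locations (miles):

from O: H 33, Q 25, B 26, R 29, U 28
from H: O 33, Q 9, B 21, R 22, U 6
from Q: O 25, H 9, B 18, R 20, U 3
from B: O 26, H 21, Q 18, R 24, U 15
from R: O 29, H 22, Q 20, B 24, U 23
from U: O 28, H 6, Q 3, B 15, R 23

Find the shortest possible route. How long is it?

104 miles — the shortest possible round trip.

There are 60 distinct closed tours to check (reversals are equivalent).
O → H → Q → B → R → U → O: 33+9+18+24+23+28 = 135
O → H → Q → B → U → R → O: 33+9+18+15+23+29 = 127
O → H → Q → R → B → U → O: 33+9+20+24+15+28 = 129
O → H → Q → R → U → B → O: 33+9+20+23+15+26 = 126
O → H → Q → U → B → R → O: 33+9+3+15+24+29 = 113
O → H → Q → U → R → B → O: 33+9+3+23+24+26 = 118
O → H → B → Q → R → U → O: 33+21+18+20+23+28 = 143
O → H → B → Q → U → R → O: 33+21+18+3+23+29 = 127
O → H → B → R → Q → U → O: 33+21+24+20+3+28 = 129
O → H → B → R → U → Q → O: 33+21+24+23+3+25 = 129
O → H → B → U → Q → R → O: 33+21+15+3+20+29 = 121
O → H → B → U → R → Q → O: 33+21+15+23+20+25 = 137
O → H → R → Q → B → U → O: 33+22+20+18+15+28 = 136
O → H → R → Q → U → B → O: 33+22+20+3+15+26 = 119
… (46 more)
O → B → Q → U → H → R → O: 26+18+3+6+22+29 = 104  ← best
The minimum is 104.
One optimal route: O → B → Q → U → H → R → O (or its reverse).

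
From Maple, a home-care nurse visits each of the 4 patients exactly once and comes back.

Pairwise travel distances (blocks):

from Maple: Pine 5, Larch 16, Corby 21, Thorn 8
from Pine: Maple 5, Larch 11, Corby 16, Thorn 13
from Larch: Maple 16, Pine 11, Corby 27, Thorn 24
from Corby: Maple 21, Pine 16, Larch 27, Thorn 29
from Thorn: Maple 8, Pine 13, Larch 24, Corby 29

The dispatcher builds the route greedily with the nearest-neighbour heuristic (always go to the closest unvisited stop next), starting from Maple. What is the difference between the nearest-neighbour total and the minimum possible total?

From Maple: Pine=5, Thorn=8, Larch=16, Corby=21 → choose Pine (5).
From Pine: Larch=11, Thorn=13, Corby=16 → choose Larch (11).
From Larch: Thorn=24, Corby=27 → choose Thorn (24).
From Thorn: Corby=29 → choose Corby (29).
NN route Maple → Pine → Larch → Thorn → Corby → Maple costs 90.
Optimal: Maple → Pine → Larch → Corby → Thorn → Maple costs 80 (by enumerating all 12 distinct tours).
Excess = 90 − 80 = 10.

10 blocks longer than the optimal tour.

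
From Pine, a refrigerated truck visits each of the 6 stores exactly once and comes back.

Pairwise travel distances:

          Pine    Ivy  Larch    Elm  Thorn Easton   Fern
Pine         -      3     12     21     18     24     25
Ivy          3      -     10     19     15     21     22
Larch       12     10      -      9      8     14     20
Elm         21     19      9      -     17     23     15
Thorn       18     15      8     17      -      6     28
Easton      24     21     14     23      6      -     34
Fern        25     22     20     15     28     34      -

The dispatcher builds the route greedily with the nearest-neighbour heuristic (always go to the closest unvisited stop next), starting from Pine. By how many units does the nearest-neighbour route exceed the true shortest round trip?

The nearest-neighbour route is 3 longer than optimal.

Pine: Ivy=3, Larch=12, Thorn=18, Elm=21, Easton=24, Fern=25 ⇒ Ivy
Ivy: Larch=10, Thorn=15, Elm=19, Easton=21, Fern=22 ⇒ Larch
Larch: Thorn=8, Elm=9, Easton=14, Fern=20 ⇒ Thorn
Thorn: Easton=6, Elm=17, Fern=28 ⇒ Easton
Easton: Elm=23, Fern=34 ⇒ Elm
Elm: Fern=15 ⇒ Fern
NN route Pine → Ivy → Larch → Thorn → Easton → Elm → Fern → Pine costs 90.
Optimal: Pine → Ivy → Thorn → Easton → Larch → Elm → Fern → Pine costs 87 (by enumerating all 360 distinct tours).
Excess = 90 − 87 = 3.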